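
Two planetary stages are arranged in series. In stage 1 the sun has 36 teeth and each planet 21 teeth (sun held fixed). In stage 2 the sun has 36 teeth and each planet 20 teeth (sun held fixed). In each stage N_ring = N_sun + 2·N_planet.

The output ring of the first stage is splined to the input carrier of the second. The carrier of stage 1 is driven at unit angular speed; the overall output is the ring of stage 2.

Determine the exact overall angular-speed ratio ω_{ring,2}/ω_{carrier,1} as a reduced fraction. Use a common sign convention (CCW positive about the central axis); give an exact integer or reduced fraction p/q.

Stage 1: N_ring = 36 + 2·21 = 78
Stage 1: 36(ω_s−ω_c) = −78(ω_r−ω_c),  ω_s=0, ω_c=1
Stage 1: ω_r = 1 − (36/78)(0−1) = 19/13
  ⇒ ω_r¹/ω_c¹ = 19/13
Stage 2: N_ring = 36 + 2·20 = 76
Stage 2: 36(ω_s−ω_c) = −76(ω_r−ω_c),  ω_s=0, ω_c=1
Stage 2: ω_r = 1 − (36/76)(0−1) = 28/19
  ⇒ ω_r²/ω_c² = 28/19
Coupling ω_c² = ω_r¹ ⇒ overall = 19/13 × 28/19 = 28/13

28/13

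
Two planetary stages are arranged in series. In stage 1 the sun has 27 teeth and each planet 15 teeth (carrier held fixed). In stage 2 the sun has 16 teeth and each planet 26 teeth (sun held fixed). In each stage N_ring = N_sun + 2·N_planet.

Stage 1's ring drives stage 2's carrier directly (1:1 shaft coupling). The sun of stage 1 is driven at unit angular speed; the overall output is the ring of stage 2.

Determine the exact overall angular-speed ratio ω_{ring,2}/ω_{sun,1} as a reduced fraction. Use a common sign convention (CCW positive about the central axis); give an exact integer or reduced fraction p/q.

-189/323

Stage 1: N_ring = 27 + 2·15 = 57
Stage 1: 27(ω_s−ω_c) = −57(ω_r−ω_c),  ω_c=0, ω_s=1
Stage 1: ω_r = 0 − (27/57)(1−0) = -9/19
  ⇒ ω_r¹/ω_s¹ = -9/19
Stage 2: N_ring = 16 + 2·26 = 68
Stage 2: 16(ω_s−ω_c) = −68(ω_r−ω_c),  ω_s=0, ω_c=1
Stage 2: ω_r = 1 − (16/68)(0−1) = 21/17
  ⇒ ω_r²/ω_c² = 21/17
Coupling ω_c² = ω_r¹ ⇒ overall = -9/19 × 21/17 = -189/323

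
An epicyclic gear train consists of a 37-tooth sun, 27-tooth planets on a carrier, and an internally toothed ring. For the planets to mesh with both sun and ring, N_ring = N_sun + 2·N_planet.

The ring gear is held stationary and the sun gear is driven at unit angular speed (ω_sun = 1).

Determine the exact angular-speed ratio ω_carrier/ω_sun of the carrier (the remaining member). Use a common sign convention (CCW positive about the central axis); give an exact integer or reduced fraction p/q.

37/128

N_ring = 37 + 2·27 = 91
37(ω_s−ω_c) = −91(ω_r−ω_c),  ω_r=0, ω_s=1
37(1−ω_c) = −91(0−ω_c)  ⇒  128ω_c = 37  ⇒  ω_c = 37/128
ω_c/ω_s = 37/128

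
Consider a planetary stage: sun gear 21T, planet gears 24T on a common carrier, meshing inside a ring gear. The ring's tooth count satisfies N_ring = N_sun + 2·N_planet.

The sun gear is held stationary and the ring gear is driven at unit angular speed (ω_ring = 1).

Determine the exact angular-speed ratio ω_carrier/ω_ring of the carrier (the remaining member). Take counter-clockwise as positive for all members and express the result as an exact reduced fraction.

23/30

N_ring = 21 + 2·24 = 69
21(ω_s−ω_c) = −69(ω_r−ω_c),  ω_s=0, ω_r=1
21(0−ω_c) = −69(1−ω_c)  ⇒  90ω_c = 69  ⇒  ω_c = 23/30
ω_c/ω_r = 23/30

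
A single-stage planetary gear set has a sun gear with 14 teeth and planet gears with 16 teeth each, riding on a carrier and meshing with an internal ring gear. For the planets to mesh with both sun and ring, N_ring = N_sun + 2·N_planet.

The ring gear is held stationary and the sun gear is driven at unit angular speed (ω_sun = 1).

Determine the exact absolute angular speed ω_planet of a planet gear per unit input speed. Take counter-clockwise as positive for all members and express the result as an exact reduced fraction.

-7/16

N_ring = 14 + 2·16 = 46
14(ω_s−ω_c) = −46(ω_r−ω_c),  ω_r=0, ω_s=1
14(1−ω_c) = −46(0−ω_c)  ⇒  60ω_c = 14  ⇒  ω_c = 7/30
sun–planet: 14·(1−7/30) = −16·(ω_p−ω_c)  ⇒  ω_p−ω_c = −(14/16)·(23/30) = -161/240
ω_p = 7/30 − 161/240 = -7/16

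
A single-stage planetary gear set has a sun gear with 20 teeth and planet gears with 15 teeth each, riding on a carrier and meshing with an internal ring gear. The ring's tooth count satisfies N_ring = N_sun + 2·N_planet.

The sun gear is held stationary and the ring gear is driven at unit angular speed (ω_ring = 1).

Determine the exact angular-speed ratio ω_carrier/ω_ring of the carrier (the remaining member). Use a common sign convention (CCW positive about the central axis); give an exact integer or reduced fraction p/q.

N_ring = 20 + 2·15 = 50
20(ω_s−ω_c) = −50(ω_r−ω_c),  ω_s=0, ω_r=1
20(0−ω_c) = −50(1−ω_c)  ⇒  70ω_c = 50  ⇒  ω_c = 5/7
ω_c/ω_r = 5/7

5/7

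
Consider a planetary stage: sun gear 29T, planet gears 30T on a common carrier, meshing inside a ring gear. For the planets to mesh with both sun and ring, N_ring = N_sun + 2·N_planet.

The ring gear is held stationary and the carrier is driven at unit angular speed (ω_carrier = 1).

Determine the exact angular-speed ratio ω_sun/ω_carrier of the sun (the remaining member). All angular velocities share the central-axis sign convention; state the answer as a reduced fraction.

N_ring = 29 + 2·30 = 89
29(ω_s−ω_c) = −89(ω_r−ω_c),  ω_r=0, ω_c=1
ω_s = 1 − (89/29)(0−1) = 118/29
ω_s/ω_c = 118/29

118/29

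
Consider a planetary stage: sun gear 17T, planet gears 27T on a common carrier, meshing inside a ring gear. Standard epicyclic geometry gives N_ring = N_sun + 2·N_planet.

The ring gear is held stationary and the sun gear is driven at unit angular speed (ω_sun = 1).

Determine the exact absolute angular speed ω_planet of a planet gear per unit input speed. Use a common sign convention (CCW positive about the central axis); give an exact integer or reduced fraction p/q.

-17/54

N_ring = 17 + 2·27 = 71
17(ω_s−ω_c) = −71(ω_r−ω_c),  ω_r=0, ω_s=1
17(1−ω_c) = −71(0−ω_c)  ⇒  88ω_c = 17  ⇒  ω_c = 17/88
sun–planet: 17·(1−17/88) = −27·(ω_p−ω_c)  ⇒  ω_p−ω_c = −(17/27)·(71/88) = -1207/2376
ω_p = 17/88 − 1207/2376 = -17/54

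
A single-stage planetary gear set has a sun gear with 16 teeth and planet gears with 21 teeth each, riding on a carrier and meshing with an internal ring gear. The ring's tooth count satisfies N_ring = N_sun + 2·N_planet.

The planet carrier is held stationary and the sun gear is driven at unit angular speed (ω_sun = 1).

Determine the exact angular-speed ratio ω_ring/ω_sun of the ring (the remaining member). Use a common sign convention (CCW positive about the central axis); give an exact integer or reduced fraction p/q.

-8/29

N_ring = 16 + 2·21 = 58
16(ω_s−ω_c) = −58(ω_r−ω_c),  ω_c=0, ω_s=1
ω_r = 0 − (16/58)(1−0) = -8/29
ω_r/ω_s = -8/29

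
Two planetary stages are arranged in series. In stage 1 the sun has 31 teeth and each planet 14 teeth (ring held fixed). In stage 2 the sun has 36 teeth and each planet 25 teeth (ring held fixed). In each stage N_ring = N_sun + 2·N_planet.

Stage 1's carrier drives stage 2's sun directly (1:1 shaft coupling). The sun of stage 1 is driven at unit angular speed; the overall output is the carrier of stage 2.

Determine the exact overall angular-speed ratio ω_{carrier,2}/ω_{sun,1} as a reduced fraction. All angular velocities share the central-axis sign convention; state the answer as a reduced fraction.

Stage 1: N_ring = 31 + 2·14 = 59
Stage 1: 31(ω_s−ω_c) = −59(ω_r−ω_c),  ω_r=0, ω_s=1
Stage 1: 31(1−ω_c) = −59(0−ω_c)  ⇒  90ω_c = 31  ⇒  ω_c = 31/90
  ⇒ ω_c¹/ω_s¹ = 31/90
Stage 2: N_ring = 36 + 2·25 = 86
Stage 2: 36(ω_s−ω_c) = −86(ω_r−ω_c),  ω_r=0, ω_s=1
Stage 2: 36(1−ω_c) = −86(0−ω_c)  ⇒  122ω_c = 36  ⇒  ω_c = 18/61
  ⇒ ω_c²/ω_s² = 18/61
Coupling ω_s² = ω_c¹ ⇒ overall = 31/90 × 18/61 = 31/305

31/305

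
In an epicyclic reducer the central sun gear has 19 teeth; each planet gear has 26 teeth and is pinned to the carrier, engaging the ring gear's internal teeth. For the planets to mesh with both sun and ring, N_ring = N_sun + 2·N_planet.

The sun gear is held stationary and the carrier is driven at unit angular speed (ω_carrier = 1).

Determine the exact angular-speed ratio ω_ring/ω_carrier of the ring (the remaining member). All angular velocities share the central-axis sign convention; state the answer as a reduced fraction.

N_ring = 19 + 2·26 = 71
19(ω_s−ω_c) = −71(ω_r−ω_c),  ω_s=0, ω_c=1
ω_r = 1 − (19/71)(0−1) = 90/71
ω_r/ω_c = 90/71

90/71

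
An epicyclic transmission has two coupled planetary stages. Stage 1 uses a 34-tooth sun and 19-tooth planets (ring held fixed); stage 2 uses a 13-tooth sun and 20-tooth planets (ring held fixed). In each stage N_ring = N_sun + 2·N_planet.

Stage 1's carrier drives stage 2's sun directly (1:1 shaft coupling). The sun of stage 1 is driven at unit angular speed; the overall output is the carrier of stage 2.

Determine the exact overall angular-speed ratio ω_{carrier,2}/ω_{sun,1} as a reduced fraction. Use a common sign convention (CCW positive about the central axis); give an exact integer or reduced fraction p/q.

Stage 1: N_ring = 34 + 2·19 = 72
Stage 1: 34(ω_s−ω_c) = −72(ω_r−ω_c),  ω_r=0, ω_s=1
Stage 1: 34(1−ω_c) = −72(0−ω_c)  ⇒  106ω_c = 34  ⇒  ω_c = 17/53
  ⇒ ω_c¹/ω_s¹ = 17/53
Stage 2: N_ring = 13 + 2·20 = 53
Stage 2: 13(ω_s−ω_c) = −53(ω_r−ω_c),  ω_r=0, ω_s=1
Stage 2: 13(1−ω_c) = −53(0−ω_c)  ⇒  66ω_c = 13  ⇒  ω_c = 13/66
  ⇒ ω_c²/ω_s² = 13/66
Coupling ω_s² = ω_c¹ ⇒ overall = 17/53 × 13/66 = 221/3498

221/3498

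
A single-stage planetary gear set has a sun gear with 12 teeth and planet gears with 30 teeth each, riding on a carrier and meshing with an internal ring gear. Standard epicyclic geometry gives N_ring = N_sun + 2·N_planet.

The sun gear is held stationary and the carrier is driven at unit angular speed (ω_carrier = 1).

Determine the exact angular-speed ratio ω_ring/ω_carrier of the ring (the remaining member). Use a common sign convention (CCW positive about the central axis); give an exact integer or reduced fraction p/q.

7/6

N_ring = 12 + 2·30 = 72
12(ω_s−ω_c) = −72(ω_r−ω_c),  ω_s=0, ω_c=1
ω_r = 1 − (12/72)(0−1) = 7/6
ω_r/ω_c = 7/6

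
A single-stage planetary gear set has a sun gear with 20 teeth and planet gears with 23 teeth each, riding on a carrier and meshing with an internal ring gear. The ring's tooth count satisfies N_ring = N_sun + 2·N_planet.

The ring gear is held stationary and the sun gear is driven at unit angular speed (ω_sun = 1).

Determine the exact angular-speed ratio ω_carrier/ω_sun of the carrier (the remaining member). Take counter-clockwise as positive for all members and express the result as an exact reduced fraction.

N_ring = 20 + 2·23 = 66
20(ω_s−ω_c) = −66(ω_r−ω_c),  ω_r=0, ω_s=1
20(1−ω_c) = −66(0−ω_c)  ⇒  86ω_c = 20  ⇒  ω_c = 10/43
ω_c/ω_s = 10/43

10/43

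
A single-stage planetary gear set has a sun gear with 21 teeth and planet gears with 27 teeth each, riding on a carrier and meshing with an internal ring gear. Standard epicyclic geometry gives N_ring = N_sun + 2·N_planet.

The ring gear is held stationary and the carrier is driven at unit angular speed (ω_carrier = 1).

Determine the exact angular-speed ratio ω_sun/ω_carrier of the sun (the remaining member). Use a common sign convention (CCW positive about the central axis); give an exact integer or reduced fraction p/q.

N_ring = 21 + 2·27 = 75
21(ω_s−ω_c) = −75(ω_r−ω_c),  ω_r=0, ω_c=1
ω_s = 1 − (75/21)(0−1) = 32/7
ω_s/ω_c = 32/7

32/7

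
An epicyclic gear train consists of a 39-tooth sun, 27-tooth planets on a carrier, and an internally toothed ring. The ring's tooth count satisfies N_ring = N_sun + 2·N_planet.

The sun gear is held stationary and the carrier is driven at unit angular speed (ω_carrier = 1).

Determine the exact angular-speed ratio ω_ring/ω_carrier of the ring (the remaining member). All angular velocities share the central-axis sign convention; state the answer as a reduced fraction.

44/31

N_ring = 39 + 2·27 = 93
39(ω_s−ω_c) = −93(ω_r−ω_c),  ω_s=0, ω_c=1
ω_r = 1 − (39/93)(0−1) = 44/31
ω_r/ω_c = 44/31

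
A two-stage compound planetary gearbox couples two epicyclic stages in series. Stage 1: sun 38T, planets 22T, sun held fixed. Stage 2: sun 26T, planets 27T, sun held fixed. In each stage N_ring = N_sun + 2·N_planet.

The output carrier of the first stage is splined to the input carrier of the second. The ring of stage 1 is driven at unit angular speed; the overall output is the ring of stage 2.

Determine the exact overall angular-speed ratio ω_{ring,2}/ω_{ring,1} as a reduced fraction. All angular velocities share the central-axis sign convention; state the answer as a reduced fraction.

Stage 1: N_ring = 38 + 2·22 = 82
Stage 1: 38(ω_s−ω_c) = −82(ω_r−ω_c),  ω_s=0, ω_r=1
Stage 1: 38(0−ω_c) = −82(1−ω_c)  ⇒  120ω_c = 82  ⇒  ω_c = 41/60
  ⇒ ω_c¹/ω_r¹ = 41/60
Stage 2: N_ring = 26 + 2·27 = 80
Stage 2: 26(ω_s−ω_c) = −80(ω_r−ω_c),  ω_s=0, ω_c=1
Stage 2: ω_r = 1 − (26/80)(0−1) = 53/40
  ⇒ ω_r²/ω_c² = 53/40
Coupling ω_c² = ω_c¹ ⇒ overall = 41/60 × 53/40 = 2173/2400

2173/2400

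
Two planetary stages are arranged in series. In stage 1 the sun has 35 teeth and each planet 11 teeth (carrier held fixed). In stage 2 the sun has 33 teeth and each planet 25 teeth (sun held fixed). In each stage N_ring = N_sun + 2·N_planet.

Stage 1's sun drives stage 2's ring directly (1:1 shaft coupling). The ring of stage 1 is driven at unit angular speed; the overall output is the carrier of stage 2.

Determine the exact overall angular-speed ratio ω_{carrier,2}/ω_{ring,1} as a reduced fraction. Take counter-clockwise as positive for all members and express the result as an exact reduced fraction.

-4731/4060

Stage 1: N_ring = 35 + 2·11 = 57
Stage 1: 35(ω_s−ω_c) = −57(ω_r−ω_c),  ω_c=0, ω_r=1
Stage 1: ω_s = 0 − (57/35)(1−0) = -57/35
  ⇒ ω_s¹/ω_r¹ = -57/35
Stage 2: N_ring = 33 + 2·25 = 83
Stage 2: 33(ω_s−ω_c) = −83(ω_r−ω_c),  ω_s=0, ω_r=1
Stage 2: 33(0−ω_c) = −83(1−ω_c)  ⇒  116ω_c = 83  ⇒  ω_c = 83/116
  ⇒ ω_c²/ω_r² = 83/116
Coupling ω_r² = ω_s¹ ⇒ overall = -57/35 × 83/116 = -4731/4060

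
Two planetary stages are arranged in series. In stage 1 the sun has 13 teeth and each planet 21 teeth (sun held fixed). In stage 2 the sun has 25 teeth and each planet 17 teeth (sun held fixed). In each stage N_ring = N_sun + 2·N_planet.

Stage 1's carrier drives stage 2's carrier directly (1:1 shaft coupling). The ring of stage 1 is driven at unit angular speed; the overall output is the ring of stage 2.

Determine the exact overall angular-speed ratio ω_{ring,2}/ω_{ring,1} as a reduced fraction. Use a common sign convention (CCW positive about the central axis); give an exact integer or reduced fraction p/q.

1155/1003

Stage 1: N_ring = 13 + 2·21 = 55
Stage 1: 13(ω_s−ω_c) = −55(ω_r−ω_c),  ω_s=0, ω_r=1
Stage 1: 13(0−ω_c) = −55(1−ω_c)  ⇒  68ω_c = 55  ⇒  ω_c = 55/68
  ⇒ ω_c¹/ω_r¹ = 55/68
Stage 2: N_ring = 25 + 2·17 = 59
Stage 2: 25(ω_s−ω_c) = −59(ω_r−ω_c),  ω_s=0, ω_c=1
Stage 2: ω_r = 1 − (25/59)(0−1) = 84/59
  ⇒ ω_r²/ω_c² = 84/59
Coupling ω_c² = ω_c¹ ⇒ overall = 55/68 × 84/59 = 1155/1003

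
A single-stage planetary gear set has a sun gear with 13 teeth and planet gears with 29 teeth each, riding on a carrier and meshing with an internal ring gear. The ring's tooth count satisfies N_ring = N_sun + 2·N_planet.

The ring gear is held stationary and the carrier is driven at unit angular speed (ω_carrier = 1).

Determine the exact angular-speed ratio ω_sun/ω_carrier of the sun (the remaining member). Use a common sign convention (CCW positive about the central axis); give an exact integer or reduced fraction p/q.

84/13

N_ring = 13 + 2·29 = 71
13(ω_s−ω_c) = −71(ω_r−ω_c),  ω_r=0, ω_c=1
ω_s = 1 − (71/13)(0−1) = 84/13
ω_s/ω_c = 84/13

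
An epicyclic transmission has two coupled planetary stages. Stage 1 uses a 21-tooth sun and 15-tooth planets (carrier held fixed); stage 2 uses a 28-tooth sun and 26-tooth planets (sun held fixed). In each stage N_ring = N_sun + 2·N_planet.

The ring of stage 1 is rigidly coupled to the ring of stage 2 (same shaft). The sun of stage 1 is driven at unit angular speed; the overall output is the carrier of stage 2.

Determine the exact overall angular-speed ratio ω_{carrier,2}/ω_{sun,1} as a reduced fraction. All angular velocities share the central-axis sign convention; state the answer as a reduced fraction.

Stage 1: N_ring = 21 + 2·15 = 51
Stage 1: 21(ω_s−ω_c) = −51(ω_r−ω_c),  ω_c=0, ω_s=1
Stage 1: ω_r = 0 − (21/51)(1−0) = -7/17
  ⇒ ω_r¹/ω_s¹ = -7/17
Stage 2: N_ring = 28 + 2·26 = 80
Stage 2: 28(ω_s−ω_c) = −80(ω_r−ω_c),  ω_s=0, ω_r=1
Stage 2: 28(0−ω_c) = −80(1−ω_c)  ⇒  108ω_c = 80  ⇒  ω_c = 20/27
  ⇒ ω_c²/ω_r² = 20/27
Coupling ω_r² = ω_r¹ ⇒ overall = -7/17 × 20/27 = -140/459

-140/459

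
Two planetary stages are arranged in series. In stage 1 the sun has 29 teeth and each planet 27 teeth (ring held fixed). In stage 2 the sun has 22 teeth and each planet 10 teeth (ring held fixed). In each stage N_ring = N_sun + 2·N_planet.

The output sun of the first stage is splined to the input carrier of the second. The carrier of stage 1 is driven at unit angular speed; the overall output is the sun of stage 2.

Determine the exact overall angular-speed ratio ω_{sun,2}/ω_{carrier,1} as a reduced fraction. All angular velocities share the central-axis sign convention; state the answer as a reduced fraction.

3584/319

Stage 1: N_ring = 29 + 2·27 = 83
Stage 1: 29(ω_s−ω_c) = −83(ω_r−ω_c),  ω_r=0, ω_c=1
Stage 1: ω_s = 1 − (83/29)(0−1) = 112/29
  ⇒ ω_s¹/ω_c¹ = 112/29
Stage 2: N_ring = 22 + 2·10 = 42
Stage 2: 22(ω_s−ω_c) = −42(ω_r−ω_c),  ω_r=0, ω_c=1
Stage 2: ω_s = 1 − (42/22)(0−1) = 32/11
  ⇒ ω_s²/ω_c² = 32/11
Coupling ω_c² = ω_s¹ ⇒ overall = 112/29 × 32/11 = 3584/319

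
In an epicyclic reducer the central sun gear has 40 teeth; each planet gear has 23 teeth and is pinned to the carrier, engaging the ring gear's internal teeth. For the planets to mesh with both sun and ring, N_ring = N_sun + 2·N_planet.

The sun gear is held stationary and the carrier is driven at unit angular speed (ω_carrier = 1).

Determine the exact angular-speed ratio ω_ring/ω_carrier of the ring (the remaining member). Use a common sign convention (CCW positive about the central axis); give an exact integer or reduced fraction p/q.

63/43

N_ring = 40 + 2·23 = 86
40(ω_s−ω_c) = −86(ω_r−ω_c),  ω_s=0, ω_c=1
ω_r = 1 − (40/86)(0−1) = 63/43
ω_r/ω_c = 63/43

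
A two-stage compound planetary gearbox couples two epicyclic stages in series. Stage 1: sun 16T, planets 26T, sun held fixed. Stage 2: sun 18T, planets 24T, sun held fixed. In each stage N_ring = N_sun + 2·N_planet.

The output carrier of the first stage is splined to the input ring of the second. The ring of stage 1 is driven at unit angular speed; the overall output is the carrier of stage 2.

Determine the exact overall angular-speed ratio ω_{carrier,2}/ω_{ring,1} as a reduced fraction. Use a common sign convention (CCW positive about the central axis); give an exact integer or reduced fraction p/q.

Stage 1: N_ring = 16 + 2·26 = 68
Stage 1: 16(ω_s−ω_c) = −68(ω_r−ω_c),  ω_s=0, ω_r=1
Stage 1: 16(0−ω_c) = −68(1−ω_c)  ⇒  84ω_c = 68  ⇒  ω_c = 17/21
  ⇒ ω_c¹/ω_r¹ = 17/21
Stage 2: N_ring = 18 + 2·24 = 66
Stage 2: 18(ω_s−ω_c) = −66(ω_r−ω_c),  ω_s=0, ω_r=1
Stage 2: 18(0−ω_c) = −66(1−ω_c)  ⇒  84ω_c = 66  ⇒  ω_c = 11/14
  ⇒ ω_c²/ω_r² = 11/14
Coupling ω_r² = ω_c¹ ⇒ overall = 17/21 × 11/14 = 187/294

187/294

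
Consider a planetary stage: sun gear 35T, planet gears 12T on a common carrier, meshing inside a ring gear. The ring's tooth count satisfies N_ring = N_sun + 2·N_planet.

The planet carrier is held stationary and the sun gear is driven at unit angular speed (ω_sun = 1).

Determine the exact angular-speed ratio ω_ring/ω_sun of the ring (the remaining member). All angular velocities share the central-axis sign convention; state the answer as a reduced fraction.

N_ring = 35 + 2·12 = 59
35(ω_s−ω_c) = −59(ω_r−ω_c),  ω_c=0, ω_s=1
ω_r = 0 − (35/59)(1−0) = -35/59
ω_r/ω_s = -35/59

-35/59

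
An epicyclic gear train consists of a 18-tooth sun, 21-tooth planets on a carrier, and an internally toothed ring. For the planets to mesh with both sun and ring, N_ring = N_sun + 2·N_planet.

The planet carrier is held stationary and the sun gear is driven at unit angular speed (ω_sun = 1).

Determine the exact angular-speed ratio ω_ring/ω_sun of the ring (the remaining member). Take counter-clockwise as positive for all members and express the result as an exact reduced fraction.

N_ring = 18 + 2·21 = 60
18(ω_s−ω_c) = −60(ω_r−ω_c),  ω_c=0, ω_s=1
ω_r = 0 − (18/60)(1−0) = -3/10
ω_r/ω_s = -3/10

-3/10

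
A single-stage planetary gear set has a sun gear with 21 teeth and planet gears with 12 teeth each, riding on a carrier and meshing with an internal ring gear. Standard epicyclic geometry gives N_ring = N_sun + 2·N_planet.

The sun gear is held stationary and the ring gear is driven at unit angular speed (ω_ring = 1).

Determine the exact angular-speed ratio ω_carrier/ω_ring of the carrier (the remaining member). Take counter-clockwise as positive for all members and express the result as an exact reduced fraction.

15/22

N_ring = 21 + 2·12 = 45
21(ω_s−ω_c) = −45(ω_r−ω_c),  ω_s=0, ω_r=1
21(0−ω_c) = −45(1−ω_c)  ⇒  66ω_c = 45  ⇒  ω_c = 15/22
ω_c/ω_r = 15/22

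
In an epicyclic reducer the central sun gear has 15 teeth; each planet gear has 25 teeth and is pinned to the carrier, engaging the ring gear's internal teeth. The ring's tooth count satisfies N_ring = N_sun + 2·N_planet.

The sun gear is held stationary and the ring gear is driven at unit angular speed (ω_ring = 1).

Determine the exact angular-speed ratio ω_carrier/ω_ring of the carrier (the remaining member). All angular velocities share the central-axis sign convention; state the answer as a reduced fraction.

N_ring = 15 + 2·25 = 65
15(ω_s−ω_c) = −65(ω_r−ω_c),  ω_s=0, ω_r=1
15(0−ω_c) = −65(1−ω_c)  ⇒  80ω_c = 65  ⇒  ω_c = 13/16
ω_c/ω_r = 13/16

13/16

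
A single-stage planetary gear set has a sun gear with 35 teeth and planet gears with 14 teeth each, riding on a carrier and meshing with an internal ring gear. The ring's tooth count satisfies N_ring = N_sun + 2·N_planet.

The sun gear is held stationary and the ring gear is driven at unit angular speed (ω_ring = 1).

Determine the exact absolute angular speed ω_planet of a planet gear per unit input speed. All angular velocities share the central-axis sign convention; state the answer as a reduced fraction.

9/4

N_ring = 35 + 2·14 = 63
35(ω_s−ω_c) = −63(ω_r−ω_c),  ω_s=0, ω_r=1
35(0−ω_c) = −63(1−ω_c)  ⇒  98ω_c = 63  ⇒  ω_c = 9/14
sun–planet: 35·(0−9/14) = −14·(ω_p−ω_c)  ⇒  ω_p−ω_c = −(35/14)·(-9/14) = 45/28
ω_p = 9/14 + 45/28 = 9/4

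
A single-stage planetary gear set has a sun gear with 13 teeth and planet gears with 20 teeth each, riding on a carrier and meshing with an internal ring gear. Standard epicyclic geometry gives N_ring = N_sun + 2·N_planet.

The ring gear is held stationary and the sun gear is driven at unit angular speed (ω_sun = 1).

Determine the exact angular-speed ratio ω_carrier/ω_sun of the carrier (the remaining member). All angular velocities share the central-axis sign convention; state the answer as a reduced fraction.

13/66

N_ring = 13 + 2·20 = 53
13(ω_s−ω_c) = −53(ω_r−ω_c),  ω_r=0, ω_s=1
13(1−ω_c) = −53(0−ω_c)  ⇒  66ω_c = 13  ⇒  ω_c = 13/66
ω_c/ω_s = 13/66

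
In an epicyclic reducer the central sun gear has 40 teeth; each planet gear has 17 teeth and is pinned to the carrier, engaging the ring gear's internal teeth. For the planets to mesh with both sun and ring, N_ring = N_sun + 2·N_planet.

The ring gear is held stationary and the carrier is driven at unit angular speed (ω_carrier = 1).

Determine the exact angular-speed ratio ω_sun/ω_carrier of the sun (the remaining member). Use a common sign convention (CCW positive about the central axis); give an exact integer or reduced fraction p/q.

N_ring = 40 + 2·17 = 74
40(ω_s−ω_c) = −74(ω_r−ω_c),  ω_r=0, ω_c=1
ω_s = 1 − (74/40)(0−1) = 57/20
ω_s/ω_c = 57/20

57/20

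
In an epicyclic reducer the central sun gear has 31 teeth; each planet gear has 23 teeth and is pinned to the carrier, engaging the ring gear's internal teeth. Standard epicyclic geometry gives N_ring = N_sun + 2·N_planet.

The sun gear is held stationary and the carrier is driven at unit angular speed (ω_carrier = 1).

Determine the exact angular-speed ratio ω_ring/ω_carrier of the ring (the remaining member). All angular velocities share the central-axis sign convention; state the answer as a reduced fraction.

N_ring = 31 + 2·23 = 77
31(ω_s−ω_c) = −77(ω_r−ω_c),  ω_s=0, ω_c=1
ω_r = 1 − (31/77)(0−1) = 108/77
ω_r/ω_c = 108/77

108/77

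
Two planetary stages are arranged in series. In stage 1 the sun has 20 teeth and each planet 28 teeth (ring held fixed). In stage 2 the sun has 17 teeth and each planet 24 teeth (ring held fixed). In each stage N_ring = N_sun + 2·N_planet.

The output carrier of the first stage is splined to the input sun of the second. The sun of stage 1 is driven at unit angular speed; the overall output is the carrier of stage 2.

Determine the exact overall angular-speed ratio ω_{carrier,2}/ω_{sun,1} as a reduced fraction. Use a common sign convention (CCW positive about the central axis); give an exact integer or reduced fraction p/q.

85/1968

Stage 1: N_ring = 20 + 2·28 = 76
Stage 1: 20(ω_s−ω_c) = −76(ω_r−ω_c),  ω_r=0, ω_s=1
Stage 1: 20(1−ω_c) = −76(0−ω_c)  ⇒  96ω_c = 20  ⇒  ω_c = 5/24
  ⇒ ω_c¹/ω_s¹ = 5/24
Stage 2: N_ring = 17 + 2·24 = 65
Stage 2: 17(ω_s−ω_c) = −65(ω_r−ω_c),  ω_r=0, ω_s=1
Stage 2: 17(1−ω_c) = −65(0−ω_c)  ⇒  82ω_c = 17  ⇒  ω_c = 17/82
  ⇒ ω_c²/ω_s² = 17/82
Coupling ω_s² = ω_c¹ ⇒ overall = 5/24 × 17/82 = 85/1968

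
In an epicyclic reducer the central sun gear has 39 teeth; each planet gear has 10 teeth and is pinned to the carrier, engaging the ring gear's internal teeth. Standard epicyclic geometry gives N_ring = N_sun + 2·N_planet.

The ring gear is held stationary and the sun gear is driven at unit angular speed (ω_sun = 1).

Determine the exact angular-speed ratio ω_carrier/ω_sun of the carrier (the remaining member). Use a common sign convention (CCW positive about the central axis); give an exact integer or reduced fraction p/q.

N_ring = 39 + 2·10 = 59
39(ω_s−ω_c) = −59(ω_r−ω_c),  ω_r=0, ω_s=1
39(1−ω_c) = −59(0−ω_c)  ⇒  98ω_c = 39  ⇒  ω_c = 39/98
ω_c/ω_s = 39/98

39/98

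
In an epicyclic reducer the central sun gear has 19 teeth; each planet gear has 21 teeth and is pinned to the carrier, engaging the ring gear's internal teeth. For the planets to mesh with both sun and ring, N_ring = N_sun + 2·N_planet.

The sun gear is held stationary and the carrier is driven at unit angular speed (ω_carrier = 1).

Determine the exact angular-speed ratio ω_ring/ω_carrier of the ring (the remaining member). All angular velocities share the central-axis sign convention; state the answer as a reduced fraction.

80/61

N_ring = 19 + 2·21 = 61
19(ω_s−ω_c) = −61(ω_r−ω_c),  ω_s=0, ω_c=1
ω_r = 1 − (19/61)(0−1) = 80/61
ω_r/ω_c = 80/61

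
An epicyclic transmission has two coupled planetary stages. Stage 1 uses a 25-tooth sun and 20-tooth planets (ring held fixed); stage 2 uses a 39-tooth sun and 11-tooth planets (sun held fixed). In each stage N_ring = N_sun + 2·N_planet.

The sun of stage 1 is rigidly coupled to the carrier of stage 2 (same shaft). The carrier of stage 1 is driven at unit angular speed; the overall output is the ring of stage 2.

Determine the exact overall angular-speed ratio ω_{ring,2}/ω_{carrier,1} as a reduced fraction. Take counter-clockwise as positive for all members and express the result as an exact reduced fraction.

360/61

Stage 1: N_ring = 25 + 2·20 = 65
Stage 1: 25(ω_s−ω_c) = −65(ω_r−ω_c),  ω_r=0, ω_c=1
Stage 1: ω_s = 1 − (65/25)(0−1) = 18/5
  ⇒ ω_s¹/ω_c¹ = 18/5
Stage 2: N_ring = 39 + 2·11 = 61
Stage 2: 39(ω_s−ω_c) = −61(ω_r−ω_c),  ω_s=0, ω_c=1
Stage 2: ω_r = 1 − (39/61)(0−1) = 100/61
  ⇒ ω_r²/ω_c² = 100/61
Coupling ω_c² = ω_s¹ ⇒ overall = 18/5 × 100/61 = 360/61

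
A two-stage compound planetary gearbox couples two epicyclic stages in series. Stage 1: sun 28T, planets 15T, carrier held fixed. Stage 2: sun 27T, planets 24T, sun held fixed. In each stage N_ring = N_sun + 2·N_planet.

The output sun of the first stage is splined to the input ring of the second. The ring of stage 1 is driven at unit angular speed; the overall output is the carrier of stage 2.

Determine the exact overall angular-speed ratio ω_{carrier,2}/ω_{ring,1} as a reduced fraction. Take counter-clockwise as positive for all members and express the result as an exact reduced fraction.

Stage 1: N_ring = 28 + 2·15 = 58
Stage 1: 28(ω_s−ω_c) = −58(ω_r−ω_c),  ω_c=0, ω_r=1
Stage 1: ω_s = 0 − (58/28)(1−0) = -29/14
  ⇒ ω_s¹/ω_r¹ = -29/14
Stage 2: N_ring = 27 + 2·24 = 75
Stage 2: 27(ω_s−ω_c) = −75(ω_r−ω_c),  ω_s=0, ω_r=1
Stage 2: 27(0−ω_c) = −75(1−ω_c)  ⇒  102ω_c = 75  ⇒  ω_c = 25/34
  ⇒ ω_c²/ω_r² = 25/34
Coupling ω_r² = ω_s¹ ⇒ overall = -29/14 × 25/34 = -725/476

-725/476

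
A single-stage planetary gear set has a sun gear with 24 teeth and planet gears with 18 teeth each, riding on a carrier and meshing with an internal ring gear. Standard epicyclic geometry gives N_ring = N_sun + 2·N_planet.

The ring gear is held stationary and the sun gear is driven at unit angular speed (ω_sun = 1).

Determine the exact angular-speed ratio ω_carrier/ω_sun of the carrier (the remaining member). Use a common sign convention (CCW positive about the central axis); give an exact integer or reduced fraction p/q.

N_ring = 24 + 2·18 = 60
24(ω_s−ω_c) = −60(ω_r−ω_c),  ω_r=0, ω_s=1
24(1−ω_c) = −60(0−ω_c)  ⇒  84ω_c = 24  ⇒  ω_c = 2/7
ω_c/ω_s = 2/7

2/7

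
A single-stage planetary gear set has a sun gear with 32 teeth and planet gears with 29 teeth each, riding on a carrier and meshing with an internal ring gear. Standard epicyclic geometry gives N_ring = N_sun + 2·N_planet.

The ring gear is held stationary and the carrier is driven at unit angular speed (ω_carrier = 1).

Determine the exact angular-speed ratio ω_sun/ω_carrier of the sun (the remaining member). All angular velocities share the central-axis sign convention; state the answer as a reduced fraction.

N_ring = 32 + 2·29 = 90
32(ω_s−ω_c) = −90(ω_r−ω_c),  ω_r=0, ω_c=1
ω_s = 1 − (90/32)(0−1) = 61/16
ω_s/ω_c = 61/16

61/16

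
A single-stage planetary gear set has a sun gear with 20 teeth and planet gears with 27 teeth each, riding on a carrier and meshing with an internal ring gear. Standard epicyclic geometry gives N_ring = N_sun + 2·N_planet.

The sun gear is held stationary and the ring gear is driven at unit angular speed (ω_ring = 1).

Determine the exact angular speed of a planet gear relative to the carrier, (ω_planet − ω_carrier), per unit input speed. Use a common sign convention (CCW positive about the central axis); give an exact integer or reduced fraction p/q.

N_ring = 20 + 2·27 = 74
20(ω_s−ω_c) = −74(ω_r−ω_c),  ω_s=0, ω_r=1
20(0−ω_c) = −74(1−ω_c)  ⇒  94ω_c = 74  ⇒  ω_c = 37/47
sun–planet: 20·(0−37/47) = −27·(ω_p−ω_c)  ⇒  ω_p−ω_c = −(20/27)·(-37/47) = 740/1269

740/1269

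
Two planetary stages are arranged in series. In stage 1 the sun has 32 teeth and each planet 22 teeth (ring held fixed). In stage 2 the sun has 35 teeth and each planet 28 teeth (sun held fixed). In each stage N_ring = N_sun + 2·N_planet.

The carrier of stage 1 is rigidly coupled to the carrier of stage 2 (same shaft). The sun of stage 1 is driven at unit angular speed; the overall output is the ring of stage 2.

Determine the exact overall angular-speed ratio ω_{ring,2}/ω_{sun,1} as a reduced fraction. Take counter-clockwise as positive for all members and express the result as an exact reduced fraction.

Stage 1: N_ring = 32 + 2·22 = 76
Stage 1: 32(ω_s−ω_c) = −76(ω_r−ω_c),  ω_r=0, ω_s=1
Stage 1: 32(1−ω_c) = −76(0−ω_c)  ⇒  108ω_c = 32  ⇒  ω_c = 8/27
  ⇒ ω_c¹/ω_s¹ = 8/27
Stage 2: N_ring = 35 + 2·28 = 91
Stage 2: 35(ω_s−ω_c) = −91(ω_r−ω_c),  ω_s=0, ω_c=1
Stage 2: ω_r = 1 − (35/91)(0−1) = 18/13
  ⇒ ω_r²/ω_c² = 18/13
Coupling ω_c² = ω_c¹ ⇒ overall = 8/27 × 18/13 = 16/39

16/39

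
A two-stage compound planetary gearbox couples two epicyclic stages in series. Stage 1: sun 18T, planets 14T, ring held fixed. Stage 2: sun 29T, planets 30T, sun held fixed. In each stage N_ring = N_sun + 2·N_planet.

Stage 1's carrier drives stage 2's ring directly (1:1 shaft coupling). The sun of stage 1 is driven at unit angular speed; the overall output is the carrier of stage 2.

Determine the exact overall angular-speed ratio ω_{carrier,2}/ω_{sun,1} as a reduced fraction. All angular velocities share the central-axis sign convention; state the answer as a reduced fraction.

801/3776

Stage 1: N_ring = 18 + 2·14 = 46
Stage 1: 18(ω_s−ω_c) = −46(ω_r−ω_c),  ω_r=0, ω_s=1
Stage 1: 18(1−ω_c) = −46(0−ω_c)  ⇒  64ω_c = 18  ⇒  ω_c = 9/32
  ⇒ ω_c¹/ω_s¹ = 9/32
Stage 2: N_ring = 29 + 2·30 = 89
Stage 2: 29(ω_s−ω_c) = −89(ω_r−ω_c),  ω_s=0, ω_r=1
Stage 2: 29(0−ω_c) = −89(1−ω_c)  ⇒  118ω_c = 89  ⇒  ω_c = 89/118
  ⇒ ω_c²/ω_r² = 89/118
Coupling ω_r² = ω_c¹ ⇒ overall = 9/32 × 89/118 = 801/3776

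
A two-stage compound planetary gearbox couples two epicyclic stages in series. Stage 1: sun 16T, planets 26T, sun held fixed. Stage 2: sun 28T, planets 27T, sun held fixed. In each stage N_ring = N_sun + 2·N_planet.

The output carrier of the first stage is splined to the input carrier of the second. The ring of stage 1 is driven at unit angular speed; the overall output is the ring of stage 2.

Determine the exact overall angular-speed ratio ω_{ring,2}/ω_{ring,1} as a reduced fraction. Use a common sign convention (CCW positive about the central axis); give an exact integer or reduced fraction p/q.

Stage 1: N_ring = 16 + 2·26 = 68
Stage 1: 16(ω_s−ω_c) = −68(ω_r−ω_c),  ω_s=0, ω_r=1
Stage 1: 16(0−ω_c) = −68(1−ω_c)  ⇒  84ω_c = 68  ⇒  ω_c = 17/21
  ⇒ ω_c¹/ω_r¹ = 17/21
Stage 2: N_ring = 28 + 2·27 = 82
Stage 2: 28(ω_s−ω_c) = −82(ω_r−ω_c),  ω_s=0, ω_c=1
Stage 2: ω_r = 1 − (28/82)(0−1) = 55/41
  ⇒ ω_r²/ω_c² = 55/41
Coupling ω_c² = ω_c¹ ⇒ overall = 17/21 × 55/41 = 935/861

935/861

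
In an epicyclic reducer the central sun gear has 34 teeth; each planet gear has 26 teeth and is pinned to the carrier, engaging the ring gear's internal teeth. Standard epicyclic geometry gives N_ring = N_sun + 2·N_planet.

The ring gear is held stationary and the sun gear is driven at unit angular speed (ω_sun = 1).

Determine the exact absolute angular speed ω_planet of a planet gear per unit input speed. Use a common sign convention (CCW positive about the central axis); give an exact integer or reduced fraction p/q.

N_ring = 34 + 2·26 = 86
34(ω_s−ω_c) = −86(ω_r−ω_c),  ω_r=0, ω_s=1
34(1−ω_c) = −86(0−ω_c)  ⇒  120ω_c = 34  ⇒  ω_c = 17/60
sun–planet: 34·(1−17/60) = −26·(ω_p−ω_c)  ⇒  ω_p−ω_c = −(34/26)·(43/60) = -731/780
ω_p = 17/60 − 731/780 = -17/26

-17/26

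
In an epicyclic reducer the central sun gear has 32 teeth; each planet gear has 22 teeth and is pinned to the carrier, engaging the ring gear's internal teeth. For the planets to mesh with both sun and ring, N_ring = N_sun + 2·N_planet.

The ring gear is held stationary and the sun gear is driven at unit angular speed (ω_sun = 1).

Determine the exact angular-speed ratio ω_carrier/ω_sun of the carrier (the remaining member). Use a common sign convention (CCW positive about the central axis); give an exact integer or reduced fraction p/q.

N_ring = 32 + 2·22 = 76
32(ω_s−ω_c) = −76(ω_r−ω_c),  ω_r=0, ω_s=1
32(1−ω_c) = −76(0−ω_c)  ⇒  108ω_c = 32  ⇒  ω_c = 8/27
ω_c/ω_s = 8/27

8/27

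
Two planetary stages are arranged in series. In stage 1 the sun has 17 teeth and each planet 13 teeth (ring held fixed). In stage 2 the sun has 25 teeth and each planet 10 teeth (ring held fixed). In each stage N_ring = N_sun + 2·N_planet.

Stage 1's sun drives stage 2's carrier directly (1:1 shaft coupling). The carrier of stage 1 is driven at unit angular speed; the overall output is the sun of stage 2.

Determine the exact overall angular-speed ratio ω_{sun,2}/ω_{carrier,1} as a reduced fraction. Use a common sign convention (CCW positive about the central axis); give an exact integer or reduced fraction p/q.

Stage 1: N_ring = 17 + 2·13 = 43
Stage 1: 17(ω_s−ω_c) = −43(ω_r−ω_c),  ω_r=0, ω_c=1
Stage 1: ω_s = 1 − (43/17)(0−1) = 60/17
  ⇒ ω_s¹/ω_c¹ = 60/17
Stage 2: N_ring = 25 + 2·10 = 45
Stage 2: 25(ω_s−ω_c) = −45(ω_r−ω_c),  ω_r=0, ω_c=1
Stage 2: ω_s = 1 − (45/25)(0−1) = 14/5
  ⇒ ω_s²/ω_c² = 14/5
Coupling ω_c² = ω_s¹ ⇒ overall = 60/17 × 14/5 = 168/17

168/17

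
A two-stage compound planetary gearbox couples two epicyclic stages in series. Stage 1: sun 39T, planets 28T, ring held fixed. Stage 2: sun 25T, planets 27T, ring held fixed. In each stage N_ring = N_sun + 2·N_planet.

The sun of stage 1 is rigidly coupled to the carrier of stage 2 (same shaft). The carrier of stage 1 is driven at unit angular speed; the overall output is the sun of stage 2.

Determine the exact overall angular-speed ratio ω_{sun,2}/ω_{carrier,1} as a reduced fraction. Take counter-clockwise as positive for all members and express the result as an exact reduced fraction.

Stage 1: N_ring = 39 + 2·28 = 95
Stage 1: 39(ω_s−ω_c) = −95(ω_r−ω_c),  ω_r=0, ω_c=1
Stage 1: ω_s = 1 − (95/39)(0−1) = 134/39
  ⇒ ω_s¹/ω_c¹ = 134/39
Stage 2: N_ring = 25 + 2·27 = 79
Stage 2: 25(ω_s−ω_c) = −79(ω_r−ω_c),  ω_r=0, ω_c=1
Stage 2: ω_s = 1 − (79/25)(0−1) = 104/25
  ⇒ ω_s²/ω_c² = 104/25
Coupling ω_c² = ω_s¹ ⇒ overall = 134/39 × 104/25 = 1072/75

1072/75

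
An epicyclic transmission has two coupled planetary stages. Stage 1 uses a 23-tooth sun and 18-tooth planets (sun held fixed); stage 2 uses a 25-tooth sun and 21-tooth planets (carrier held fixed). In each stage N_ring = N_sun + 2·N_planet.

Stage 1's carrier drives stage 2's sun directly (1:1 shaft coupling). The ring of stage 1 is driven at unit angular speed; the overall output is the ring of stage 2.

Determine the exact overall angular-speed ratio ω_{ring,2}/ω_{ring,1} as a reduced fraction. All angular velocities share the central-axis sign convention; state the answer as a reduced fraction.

Stage 1: N_ring = 23 + 2·18 = 59
Stage 1: 23(ω_s−ω_c) = −59(ω_r−ω_c),  ω_s=0, ω_r=1
Stage 1: 23(0−ω_c) = −59(1−ω_c)  ⇒  82ω_c = 59  ⇒  ω_c = 59/82
  ⇒ ω_c¹/ω_r¹ = 59/82
Stage 2: N_ring = 25 + 2·21 = 67
Stage 2: 25(ω_s−ω_c) = −67(ω_r−ω_c),  ω_c=0, ω_s=1
Stage 2: ω_r = 0 − (25/67)(1−0) = -25/67
  ⇒ ω_r²/ω_s² = -25/67
Coupling ω_s² = ω_c¹ ⇒ overall = 59/82 × -25/67 = -1475/5494

-1475/5494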